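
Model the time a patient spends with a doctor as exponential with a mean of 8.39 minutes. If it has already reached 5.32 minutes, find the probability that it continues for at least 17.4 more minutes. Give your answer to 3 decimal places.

0.126

The rate is λ = 1/8.39 = 0.11919 per minute.
P(X > s+t | X > s) = e^(−λ(s+t))/e^(−λs) = e^(−λt), independent of s = 5.32.
P(X > 17.4) = e^(−2.0739) ≈ 0.126.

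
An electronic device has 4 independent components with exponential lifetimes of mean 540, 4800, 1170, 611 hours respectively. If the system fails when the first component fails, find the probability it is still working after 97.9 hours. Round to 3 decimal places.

The first failure time is exponential with rate Σλ_i = 1/540 + 1/4800 + 1/1170 + 1/611 = 0.00455155 per hour.
P(min > 97.9) = e^(−0.00455155·97.9) = e^(−0.4456) ≈ 0.640.

0.640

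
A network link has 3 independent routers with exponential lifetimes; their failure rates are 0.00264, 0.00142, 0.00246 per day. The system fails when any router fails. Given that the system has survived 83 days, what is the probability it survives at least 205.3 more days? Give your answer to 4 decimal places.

0.2622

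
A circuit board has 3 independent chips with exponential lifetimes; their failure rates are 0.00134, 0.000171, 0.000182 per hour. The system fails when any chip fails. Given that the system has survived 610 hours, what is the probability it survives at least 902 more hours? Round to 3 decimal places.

0.217

Time to first failure ~ Exp(Σλ) with Σλ = 0.001693.
By memorylessness, P(T > 610+902 | T > 610) = P(T > 902) = e^(−0.001693·902) ≈ 0.217.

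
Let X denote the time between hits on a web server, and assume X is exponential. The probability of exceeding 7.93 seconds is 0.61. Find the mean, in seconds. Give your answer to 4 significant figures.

16.04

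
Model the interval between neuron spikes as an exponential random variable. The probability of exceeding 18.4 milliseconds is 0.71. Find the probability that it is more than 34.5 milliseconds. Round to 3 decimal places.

0.526

e^(−λ·18.4) = 0.71 ⇒ λ = −ln(0.71)/18.4 = 0.0186136.
P(X > 34.5) = e^(−0.0186136·34.5) = e^(−0.64217) ≈ 0.526.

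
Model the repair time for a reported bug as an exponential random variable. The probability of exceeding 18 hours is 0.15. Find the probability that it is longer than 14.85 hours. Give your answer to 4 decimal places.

e^(−λ·18) = 0.15 ⇒ λ = −ln(0.15)/18 = 0.105396.
P(X > 14.85) = e^(−0.105396·14.85) = e^(−1.5651) ≈ 0.2091.

0.2091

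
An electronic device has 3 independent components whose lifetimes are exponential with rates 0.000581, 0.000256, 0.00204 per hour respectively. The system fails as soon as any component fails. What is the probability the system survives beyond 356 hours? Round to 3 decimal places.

0.359

The time to first failure is exponential with rate Σλ = 0.000581 + 0.000256 + 0.00204 = 0.002877.
P(min > 356) = e^(−0.002877·356) = e^(−1.0242) ≈ 0.359.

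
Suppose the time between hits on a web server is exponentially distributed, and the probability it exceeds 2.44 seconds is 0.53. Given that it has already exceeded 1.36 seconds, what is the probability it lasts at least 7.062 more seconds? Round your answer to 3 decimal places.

0.159

From e^(−λ·2.44) = 0.53, λ = −ln(0.53)/2.44 = 0.260196.
Memoryless: P(X > 1.36+7.062 | X > 1.36) = P(X > 7.062) = e^(−0.260196·7.062) ≈ 0.159.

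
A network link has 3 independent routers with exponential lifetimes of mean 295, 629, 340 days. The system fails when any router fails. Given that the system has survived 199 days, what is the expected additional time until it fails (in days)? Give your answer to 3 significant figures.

First-failure rate Σλ = 1/295 + 1/629 + 1/340 = 0.00792083.
By memorylessness the expected residual is 1/Σλ = 126.249 days, regardless of the 199 already elapsed.

126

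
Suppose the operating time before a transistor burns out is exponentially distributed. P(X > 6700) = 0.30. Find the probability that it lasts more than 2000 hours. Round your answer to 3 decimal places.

e^(−λ·6700) = 0.30 ⇒ λ = −ln(0.30)/6700 = 0.000179697.
P(X > 2000) = e^(−0.000179697·2000) = e^(−0.35939) ≈ 0.698.

0.698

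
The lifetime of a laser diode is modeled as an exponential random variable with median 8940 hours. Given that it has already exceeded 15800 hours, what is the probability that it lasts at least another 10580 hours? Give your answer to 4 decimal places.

0.4403

For an exponential, median = ln(2)/λ, so λ = ln 2 / 8940 = 0.0000775332 per hour.
The exponential is memoryless, so the remaining time is again Exp(λ): the condition X > 15800 is irrelevant.
P(X > 10580) = e^(−0.8203) ≈ 0.4403.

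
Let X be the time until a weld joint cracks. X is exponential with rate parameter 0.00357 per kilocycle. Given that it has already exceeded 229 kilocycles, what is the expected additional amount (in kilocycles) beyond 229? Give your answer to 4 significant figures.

280.1

By memorylessness, the remaining amount past any threshold is again Exp(λ) with mean 1/λ = 280.112 kilocycles.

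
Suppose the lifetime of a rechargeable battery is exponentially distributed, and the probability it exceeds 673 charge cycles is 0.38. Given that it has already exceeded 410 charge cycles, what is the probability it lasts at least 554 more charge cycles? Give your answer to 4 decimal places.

0.4509

From e^(−λ·673) = 0.38, λ = −ln(0.38)/673 = 0.00143772.
Memoryless: P(X > 410+554 | X > 410) = P(X > 554) = e^(−0.00143772·554) ≈ 0.4509.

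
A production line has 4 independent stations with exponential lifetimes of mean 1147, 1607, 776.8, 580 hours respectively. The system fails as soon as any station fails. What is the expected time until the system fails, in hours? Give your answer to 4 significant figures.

221.9

The first failure time is exponential with rate Σλ_i = 1/1147 + 1/1607 + 1/776.8 + 1/580 = 0.00450559 per hour.
E[min] = 1/Σλ = 1/0.00450559 = 221.947 hours.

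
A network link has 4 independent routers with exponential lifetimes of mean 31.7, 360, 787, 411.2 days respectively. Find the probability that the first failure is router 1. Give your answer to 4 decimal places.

0.8296

Rates: λ_i = 1/mean_i → 0.0315457, 0.00277778, 0.00127065, 0.00243191; Σλ = 0.0380261.
P(router 1 first) = λ_1/Σλ = 0.0315457/0.0380261 ≈ 0.8296.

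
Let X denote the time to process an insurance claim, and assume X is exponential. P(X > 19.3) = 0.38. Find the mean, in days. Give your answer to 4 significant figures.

e^(−λ·19.3) = 0.38 ⇒ λ = −ln(0.38)/19.3 = 0.0501339.
Mean = 1/λ = 19.9466 days.

19.95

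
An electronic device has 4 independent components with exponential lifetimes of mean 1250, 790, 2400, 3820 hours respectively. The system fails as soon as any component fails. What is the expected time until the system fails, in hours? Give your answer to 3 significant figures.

364

The first failure time is exponential with rate Σλ_i = 1/1250 + 1/790 + 1/2400 + 1/3820 = 0.00274427 per hour.
E[min] = 1/Σλ = 1/0.00274427 = 364.396 hours.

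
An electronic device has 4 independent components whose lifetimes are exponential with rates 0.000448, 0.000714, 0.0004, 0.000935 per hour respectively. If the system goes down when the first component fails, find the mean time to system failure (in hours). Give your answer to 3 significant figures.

The time to first failure is exponential with rate Σλ = 0.000448 + 0.000714 + 0.0004 + 0.000935 = 0.002497.
E[min] = 1/Σλ = 1/0.002497 = 400.481 hours.

400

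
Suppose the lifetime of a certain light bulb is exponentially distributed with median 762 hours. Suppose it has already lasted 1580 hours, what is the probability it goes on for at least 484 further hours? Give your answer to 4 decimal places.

0.6439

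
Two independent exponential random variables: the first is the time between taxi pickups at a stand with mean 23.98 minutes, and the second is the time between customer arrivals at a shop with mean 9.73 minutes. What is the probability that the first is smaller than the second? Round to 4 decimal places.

0.2886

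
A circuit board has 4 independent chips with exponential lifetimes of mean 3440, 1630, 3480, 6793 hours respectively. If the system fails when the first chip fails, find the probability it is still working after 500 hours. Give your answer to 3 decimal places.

The first failure time is exponential with rate Σλ_i = 1/3440 + 1/1630 + 1/3480 + 1/6793 = 0.00133876 per hour.
P(min > 500) = e^(−0.00133876·500) = e^(−0.66938) ≈ 0.512.

0.512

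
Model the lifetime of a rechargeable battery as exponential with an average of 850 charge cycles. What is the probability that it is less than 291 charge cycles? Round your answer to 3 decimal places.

0.290

The rate is λ = 1/850 = 0.00117647 per charge cycle.
P(X ≤ 291) = 1 − e^(−λ·291) = 1 − e^(−0.34235) ≈ 0.290.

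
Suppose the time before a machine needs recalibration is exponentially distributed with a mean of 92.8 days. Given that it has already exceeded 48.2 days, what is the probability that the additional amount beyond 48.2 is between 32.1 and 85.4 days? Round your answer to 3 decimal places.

The rate is λ = 1/92.8 = 0.0107759 per day.
Memoryless: the residual past 48.2 is again Exp(λ).
P(32.1 < residual < 85.4) = e^(−λ·32.1) − e^(−λ·85.4) = 0.70758 − 0.39842 ≈ 0.309.

0.309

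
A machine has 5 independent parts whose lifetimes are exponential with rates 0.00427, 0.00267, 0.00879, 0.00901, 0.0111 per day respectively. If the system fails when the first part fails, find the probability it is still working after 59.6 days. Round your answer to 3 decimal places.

The time to first failure is exponential with rate Σλ = 0.00427 + 0.00267 + 0.00879 + 0.00901 + 0.0111 = 0.03584.
P(min > 59.6) = e^(−0.03584·59.6) = e^(−2.1361) ≈ 0.118.

0.118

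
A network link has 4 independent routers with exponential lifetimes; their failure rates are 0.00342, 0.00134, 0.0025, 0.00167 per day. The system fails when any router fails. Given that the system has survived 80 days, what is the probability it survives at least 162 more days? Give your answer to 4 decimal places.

Time to first failure ~ Exp(Σλ) with Σλ = 0.00893.
By memorylessness, P(T > 80+162 | T > 80) = P(T > 162) = e^(−0.00893·162) ≈ 0.2354.

0.2354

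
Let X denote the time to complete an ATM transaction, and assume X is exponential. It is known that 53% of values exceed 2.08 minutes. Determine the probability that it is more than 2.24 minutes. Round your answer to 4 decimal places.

0.5047

e^(−λ·2.08) = 0.53 ⇒ λ = −ln(0.53)/2.08 = 0.30523.
P(X > 2.24) = e^(−0.30523·2.24) = e^(−0.68372) ≈ 0.5047.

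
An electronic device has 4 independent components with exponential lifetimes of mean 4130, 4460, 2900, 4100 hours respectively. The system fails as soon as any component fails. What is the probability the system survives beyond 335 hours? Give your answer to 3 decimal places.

The first failure time is exponential with rate Σλ_i = 1/4130 + 1/4460 + 1/2900 + 1/4100 = 0.00105508 per hour.
P(min > 335) = e^(−0.00105508·335) = e^(−0.35345) ≈ 0.702.

0.702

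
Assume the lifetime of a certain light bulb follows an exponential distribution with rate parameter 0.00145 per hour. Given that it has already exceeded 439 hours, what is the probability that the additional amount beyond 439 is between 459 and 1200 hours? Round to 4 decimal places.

Memoryless: the residual past 439 is again Exp(λ).
P(459 < residual < 1200) = e^(−λ·459) − e^(−λ·1200) = 0.51399 − 0.17552 ≈ 0.3385.

0.3385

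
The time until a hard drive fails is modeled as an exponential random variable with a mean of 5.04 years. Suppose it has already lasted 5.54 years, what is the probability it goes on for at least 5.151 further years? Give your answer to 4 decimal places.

The rate is λ = 1/5.04 = 0.198413 per year.
By the memoryless property, P(X > 5.54+5.151 | X > 5.54) = P(X > 5.151).
P(X > 5.151) = e^(−1.022) ≈ 0.3599.

0.3599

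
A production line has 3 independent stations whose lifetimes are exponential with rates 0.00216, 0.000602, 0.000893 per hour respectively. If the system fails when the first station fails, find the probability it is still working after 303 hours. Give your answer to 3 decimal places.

0.330

The time to first failure is exponential with rate Σλ = 0.00216 + 0.000602 + 0.000893 = 0.003655.
P(min > 303) = e^(−0.003655·303) = e^(−1.1075) ≈ 0.330.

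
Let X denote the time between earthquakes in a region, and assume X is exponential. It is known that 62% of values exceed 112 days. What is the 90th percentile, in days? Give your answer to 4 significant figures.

e^(−λ·112) = 0.62 ⇒ λ = −ln(0.62)/112 = 0.00426818.
90th percentile: 1 − e^(−λt) = 0.9, t = −ln(0.1)/λ = 539.477 days.

539.5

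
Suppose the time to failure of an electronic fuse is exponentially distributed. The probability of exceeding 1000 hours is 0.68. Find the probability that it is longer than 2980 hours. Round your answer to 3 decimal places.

0.317

e^(−λ·1000) = 0.68 ⇒ λ = −ln(0.68)/1000 = 0.000385662.
P(X > 2980) = e^(−0.000385662·2980) = e^(−1.1493) ≈ 0.317.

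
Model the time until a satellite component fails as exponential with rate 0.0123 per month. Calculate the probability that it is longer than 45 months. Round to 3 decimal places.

P(X > 45) = e^(−λ·45) = e^(−0.5535) ≈ 0.575.

0.575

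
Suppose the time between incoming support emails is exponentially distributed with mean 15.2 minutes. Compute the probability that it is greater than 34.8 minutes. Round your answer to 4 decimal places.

0.1013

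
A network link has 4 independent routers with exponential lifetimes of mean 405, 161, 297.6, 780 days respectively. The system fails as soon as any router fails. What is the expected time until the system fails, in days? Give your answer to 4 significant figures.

75.06

The first failure time is exponential with rate Σλ_i = 1/405 + 1/161 + 1/297.6 + 1/780 = 0.0133226 per day.
E[min] = 1/Σλ = 1/0.0133226 = 75.0605 days.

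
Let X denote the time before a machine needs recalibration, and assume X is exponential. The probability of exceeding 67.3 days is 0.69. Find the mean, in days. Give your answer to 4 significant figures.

e^(−λ·67.3) = 0.69 ⇒ λ = −ln(0.69)/67.3 = 0.00551358.
Mean = 1/λ = 181.37 days.

181.4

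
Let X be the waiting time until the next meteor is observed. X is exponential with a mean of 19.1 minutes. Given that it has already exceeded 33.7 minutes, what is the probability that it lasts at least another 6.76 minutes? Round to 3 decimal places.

0.702

The rate is λ = 1/19.1 = 0.052356 per minute.
P(X > s+t | X > s) = e^(−λ(s+t))/e^(−λs) = e^(−λt), independent of s = 33.7.
P(X > 6.76) = e^(−0.35393) ≈ 0.702.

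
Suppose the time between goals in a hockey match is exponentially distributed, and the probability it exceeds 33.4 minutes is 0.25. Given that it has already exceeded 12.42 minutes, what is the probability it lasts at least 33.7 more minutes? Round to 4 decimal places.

0.2469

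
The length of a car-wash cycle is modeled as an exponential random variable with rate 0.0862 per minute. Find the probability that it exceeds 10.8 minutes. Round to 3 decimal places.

0.394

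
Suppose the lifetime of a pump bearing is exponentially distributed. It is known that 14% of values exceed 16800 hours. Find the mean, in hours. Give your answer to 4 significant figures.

e^(−λ·16800) = 0.14 ⇒ λ = −ln(0.14)/16800 = 0.000117031.
Mean = 1/λ = 8544.78 hours.

8545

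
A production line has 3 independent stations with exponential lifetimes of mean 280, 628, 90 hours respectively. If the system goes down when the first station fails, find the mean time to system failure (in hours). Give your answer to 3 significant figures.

61.4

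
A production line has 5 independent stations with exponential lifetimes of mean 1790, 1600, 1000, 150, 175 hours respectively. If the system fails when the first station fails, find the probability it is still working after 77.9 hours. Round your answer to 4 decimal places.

The first failure time is exponential with rate Σλ_i = 1/1790 + 1/1600 + 1/1000 + 1/150 + 1/175 = 0.0145646 per hour.
P(min > 77.9) = e^(−0.0145646·77.9) = e^(−1.1346) ≈ 0.3216.

0.3216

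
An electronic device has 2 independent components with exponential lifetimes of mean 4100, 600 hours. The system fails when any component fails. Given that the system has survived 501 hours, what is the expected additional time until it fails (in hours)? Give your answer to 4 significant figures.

First-failure rate Σλ = 1/4100 + 1/600 = 0.00191057.
By memorylessness the expected residual is 1/Σλ = 523.404 hours, regardless of the 501 already elapsed.

523.4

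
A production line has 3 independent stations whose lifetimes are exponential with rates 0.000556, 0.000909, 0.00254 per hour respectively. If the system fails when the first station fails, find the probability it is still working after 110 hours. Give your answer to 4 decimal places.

0.6437

The time to first failure is exponential with rate Σλ = 0.000556 + 0.000909 + 0.00254 = 0.004005.
P(min > 110) = e^(−0.004005·110) = e^(−0.44055) ≈ 0.6437.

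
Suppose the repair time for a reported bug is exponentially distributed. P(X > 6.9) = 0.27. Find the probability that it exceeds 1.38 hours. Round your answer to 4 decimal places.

e^(−λ·6.9) = 0.27 ⇒ λ = −ln(0.27)/6.9 = 0.189758.
P(X > 1.38) = e^(−0.189758·1.38) = e^(−0.26187) ≈ 0.7696.

0.7696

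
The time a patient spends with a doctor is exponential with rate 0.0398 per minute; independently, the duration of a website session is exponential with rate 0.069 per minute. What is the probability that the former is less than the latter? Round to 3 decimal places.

0.366

λ_1 = 0.0398, λ_2 = 0.069.
For independent exponentials, P(the former < the latter) = λ_1/(λ_1+λ_2) = 0.0398/0.1088 ≈ 0.366.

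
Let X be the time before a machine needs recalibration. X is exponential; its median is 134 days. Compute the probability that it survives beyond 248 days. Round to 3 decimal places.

For an exponential, median = ln(2)/λ, so λ = ln 2 / 134 = 0.00517274 per day.
P(X > 248) = e^(−λ·248) = e^(−1.2828) ≈ 0.277.

0.277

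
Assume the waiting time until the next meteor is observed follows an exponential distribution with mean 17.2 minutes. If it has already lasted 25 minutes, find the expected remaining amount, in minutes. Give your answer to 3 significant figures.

The rate is λ = 1/17.2 = 0.0581395 per minute.
By memorylessness, the remaining amount past any threshold is again Exp(λ) with mean 1/λ = 17.2 minutes.

17.2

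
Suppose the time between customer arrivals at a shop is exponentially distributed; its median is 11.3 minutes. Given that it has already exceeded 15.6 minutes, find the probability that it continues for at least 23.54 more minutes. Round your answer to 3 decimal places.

0.236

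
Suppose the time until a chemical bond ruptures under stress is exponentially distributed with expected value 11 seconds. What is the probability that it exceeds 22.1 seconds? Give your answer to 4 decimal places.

0.1341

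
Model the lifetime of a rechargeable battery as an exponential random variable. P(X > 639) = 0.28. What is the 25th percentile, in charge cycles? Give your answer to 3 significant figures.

144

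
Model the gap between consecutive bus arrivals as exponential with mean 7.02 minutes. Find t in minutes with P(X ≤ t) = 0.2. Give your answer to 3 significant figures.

1.57

The rate is λ = 1/7.02 = 0.14245 per minute.
Set 1 − e^(−λt) = 0.2, so t = −ln(0.8)/λ = 0.22314/0.14245 ≈ 1.56647 minutes.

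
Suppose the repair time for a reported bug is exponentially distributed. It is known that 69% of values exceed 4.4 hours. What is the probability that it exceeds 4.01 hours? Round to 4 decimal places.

0.7131

e^(−λ·4.4) = 0.69 ⇒ λ = −ln(0.69)/4.4 = 0.0843327.
P(X > 4.01) = e^(−0.0843327·4.01) = e^(−0.33817) ≈ 0.7131.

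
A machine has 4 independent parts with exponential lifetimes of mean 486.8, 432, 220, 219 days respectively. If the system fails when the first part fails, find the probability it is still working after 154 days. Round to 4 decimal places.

0.1254

The first failure time is exponential with rate Σλ_i = 1/486.8 + 1/432 + 1/220 + 1/219 = 0.0134807 per day.
P(min > 154) = e^(−0.0134807·154) = e^(−2.076) ≈ 0.1254.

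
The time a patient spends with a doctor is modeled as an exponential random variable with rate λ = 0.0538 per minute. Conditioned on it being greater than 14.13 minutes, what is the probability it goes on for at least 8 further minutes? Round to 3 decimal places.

By the memoryless property, P(X > 14.13+8 | X > 14.13) = P(X > 8).
P(X > 8) = e^(−0.4304) ≈ 0.650.

0.650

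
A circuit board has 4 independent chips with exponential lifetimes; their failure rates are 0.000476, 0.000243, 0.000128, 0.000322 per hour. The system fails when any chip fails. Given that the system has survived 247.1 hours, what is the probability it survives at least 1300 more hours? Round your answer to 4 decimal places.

Time to first failure ~ Exp(Σλ) with Σλ = 0.001169.
By memorylessness, P(T > 247.1+1300 | T > 247.1) = P(T > 1300) = e^(−0.001169·1300) ≈ 0.2188.

0.2188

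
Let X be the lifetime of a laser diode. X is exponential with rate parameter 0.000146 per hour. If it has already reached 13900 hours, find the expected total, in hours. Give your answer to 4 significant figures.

By memorylessness, E[X | X > 13900] = 13900 + 1/λ = 13900 + 6849.32 = 20749.3 hours.

20750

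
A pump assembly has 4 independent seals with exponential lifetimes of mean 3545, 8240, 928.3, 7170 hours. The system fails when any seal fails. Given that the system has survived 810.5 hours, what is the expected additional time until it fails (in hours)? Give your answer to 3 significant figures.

617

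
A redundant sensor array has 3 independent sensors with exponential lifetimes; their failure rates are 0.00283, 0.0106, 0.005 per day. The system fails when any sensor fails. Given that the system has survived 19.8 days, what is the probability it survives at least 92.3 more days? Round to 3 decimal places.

Time to first failure ~ Exp(Σλ) with Σλ = 0.01843.
By memorylessness, P(T > 19.8+92.3 | T > 19.8) = P(T > 92.3) = e^(−0.01843·92.3) ≈ 0.182.

0.182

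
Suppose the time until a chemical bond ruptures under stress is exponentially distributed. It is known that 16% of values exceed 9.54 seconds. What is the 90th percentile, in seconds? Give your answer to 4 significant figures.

11.99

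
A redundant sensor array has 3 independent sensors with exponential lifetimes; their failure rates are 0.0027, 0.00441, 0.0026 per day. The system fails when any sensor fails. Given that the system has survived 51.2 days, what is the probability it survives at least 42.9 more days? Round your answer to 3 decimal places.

Time to first failure ~ Exp(Σλ) with Σλ = 0.00971.
By memorylessness, P(T > 51.2+42.9 | T > 51.2) = P(T > 42.9) = e^(−0.00971·42.9) ≈ 0.659.

0.659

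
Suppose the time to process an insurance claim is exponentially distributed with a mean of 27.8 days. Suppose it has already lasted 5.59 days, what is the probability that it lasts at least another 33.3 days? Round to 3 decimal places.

0.302

The rate is λ = 1/27.8 = 0.0359712 per day.
P(X > s+t | X > s) = e^(−λ(s+t))/e^(−λs) = e^(−λt), independent of s = 5.59.
P(X > 33.3) = e^(−1.1978) ≈ 0.302.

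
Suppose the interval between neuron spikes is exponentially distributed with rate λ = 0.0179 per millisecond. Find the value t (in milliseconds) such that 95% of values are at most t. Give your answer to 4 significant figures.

167.4

Set 1 − e^(−λt) = 0.95, so t = −ln(0.05)/λ = 2.9957/0.0179 ≈ 167.359 milliseconds.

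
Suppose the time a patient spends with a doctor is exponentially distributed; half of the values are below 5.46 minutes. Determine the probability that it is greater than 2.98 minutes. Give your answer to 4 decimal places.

0.6850

For an exponential, median = ln(2)/λ, so λ = ln 2 / 5.46 = 0.12695 per minute.
P(X > 2.98) = e^(−λ·2.98) = e^(−0.37831) ≈ 0.6850.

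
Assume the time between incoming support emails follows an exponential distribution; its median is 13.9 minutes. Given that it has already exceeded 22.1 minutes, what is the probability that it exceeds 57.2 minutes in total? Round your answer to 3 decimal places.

0.174

For an exponential, median = ln(2)/λ, so λ = ln 2 / 13.9 = 0.0498667 per minute.
P(X > s+t | X > s) = e^(−λ(s+t))/e^(−λs) = e^(−λt), independent of s = 22.1.
P(X > 35.1) = e^(−1.7503) ≈ 0.174.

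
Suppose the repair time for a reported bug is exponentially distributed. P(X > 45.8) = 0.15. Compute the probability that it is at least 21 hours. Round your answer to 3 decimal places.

0.419

e^(−λ·45.8) = 0.15 ⇒ λ = −ln(0.15)/45.8 = 0.0414218.
P(X > 21) = e^(−0.0414218·21) = e^(−0.86986) ≈ 0.419.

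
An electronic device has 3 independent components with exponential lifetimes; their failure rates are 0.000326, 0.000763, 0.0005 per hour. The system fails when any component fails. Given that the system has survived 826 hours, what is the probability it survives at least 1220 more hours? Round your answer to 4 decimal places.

0.1439

Time to first failure ~ Exp(Σλ) with Σλ = 0.001589.
By memorylessness, P(T > 826+1220 | T > 826) = P(T > 1220) = e^(−0.001589·1220) ≈ 0.1439.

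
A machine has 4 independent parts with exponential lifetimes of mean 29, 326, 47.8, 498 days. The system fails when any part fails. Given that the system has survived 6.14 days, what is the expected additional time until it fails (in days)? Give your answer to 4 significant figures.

16.53

First-failure rate Σλ = 1/29 + 1/326 + 1/47.8 + 1/498 = 0.0604788.
By memorylessness the expected residual is 1/Σλ = 16.5347 days, regardless of the 6.14 already elapsed.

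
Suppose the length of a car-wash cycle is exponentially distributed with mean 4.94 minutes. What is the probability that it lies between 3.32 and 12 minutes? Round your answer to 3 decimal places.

0.423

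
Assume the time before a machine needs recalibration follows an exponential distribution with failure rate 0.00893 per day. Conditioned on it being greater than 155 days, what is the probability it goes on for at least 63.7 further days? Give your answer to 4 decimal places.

0.5662

By the memoryless property, P(X > 155+63.7 | X > 155) = P(X > 63.7).
P(X > 63.7) = e^(−0.56884) ≈ 0.5662.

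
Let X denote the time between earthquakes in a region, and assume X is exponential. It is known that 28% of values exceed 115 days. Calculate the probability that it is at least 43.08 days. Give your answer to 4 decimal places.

0.6207

e^(−λ·115) = 0.28 ⇒ λ = −ln(0.28)/115 = 0.0110693.
P(X > 43.08) = e^(−0.0110693·43.08) = e^(−0.47686) ≈ 0.6207.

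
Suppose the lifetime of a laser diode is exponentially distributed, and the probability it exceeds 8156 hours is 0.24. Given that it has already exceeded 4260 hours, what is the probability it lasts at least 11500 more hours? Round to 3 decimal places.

From e^(−λ·8156) = 0.24, λ = −ln(0.24)/8156 = 0.000174977.
Memoryless: P(X > 4260+11500 | X > 4260) = P(X > 11500) = e^(−0.000174977·11500) ≈ 0.134.

0.134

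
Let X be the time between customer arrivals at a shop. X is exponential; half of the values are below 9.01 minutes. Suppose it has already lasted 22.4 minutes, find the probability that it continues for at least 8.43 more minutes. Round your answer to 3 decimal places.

0.523

For an exponential, median = ln(2)/λ, so λ = ln 2 / 9.01 = 0.0769309 per minute.
By the memoryless property, P(X > 22.4+8.43 | X > 22.4) = P(X > 8.43).
P(X > 8.43) = e^(−0.64853) ≈ 0.523.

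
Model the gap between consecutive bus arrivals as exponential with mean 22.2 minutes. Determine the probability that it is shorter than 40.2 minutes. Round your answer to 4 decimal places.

The rate is λ = 1/22.2 = 0.045045 per minute.
P(X ≤ 40.2) = 1 − e^(−λ·40.2) = 1 − e^(−1.8108) ≈ 0.8365.

0.8365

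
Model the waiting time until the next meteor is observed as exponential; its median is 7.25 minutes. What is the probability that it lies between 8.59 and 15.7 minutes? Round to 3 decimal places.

For an exponential, median = ln(2)/λ, so λ = ln 2 / 7.25 = 0.0956065 per minute.
P(8.59 < X < 15.7) = e^(−λ·8.59) − e^(−λ·15.7) = 0.43988 − 0.22290 ≈ 0.217.

0.217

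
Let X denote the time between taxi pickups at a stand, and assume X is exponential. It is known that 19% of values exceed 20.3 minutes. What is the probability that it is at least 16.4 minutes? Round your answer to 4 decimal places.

0.2614

e^(−λ·20.3) = 0.19 ⇒ λ = −ln(0.19)/20.3 = 0.0818094.
P(X > 16.4) = e^(−0.0818094·16.4) = e^(−1.3417) ≈ 0.2614.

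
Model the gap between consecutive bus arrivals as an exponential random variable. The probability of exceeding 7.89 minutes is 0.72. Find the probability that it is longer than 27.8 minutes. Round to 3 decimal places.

0.314

e^(−λ·7.89) = 0.72 ⇒ λ = −ln(0.72)/7.89 = 0.0416355.
P(X > 27.8) = e^(−0.0416355·27.8) = e^(−1.1575) ≈ 0.314.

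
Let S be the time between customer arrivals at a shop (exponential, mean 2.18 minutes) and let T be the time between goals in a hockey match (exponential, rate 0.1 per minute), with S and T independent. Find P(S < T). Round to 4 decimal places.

0.8210

λ_1 = 1/2.18 = 0.458716, λ_2 = 0.1.
For independent exponentials, P(S < T) = λ_1/(λ_1+λ_2) = 0.458716/0.558716 ≈ 0.8210.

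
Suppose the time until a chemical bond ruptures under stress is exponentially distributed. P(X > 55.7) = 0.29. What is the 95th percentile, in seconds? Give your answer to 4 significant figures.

134.8

e^(−λ·55.7) = 0.29 ⇒ λ = −ln(0.29)/55.7 = 0.022224.
95th percentile: 1 − e^(−λt) = 0.95, t = −ln(0.05)/λ = 134.797 seconds.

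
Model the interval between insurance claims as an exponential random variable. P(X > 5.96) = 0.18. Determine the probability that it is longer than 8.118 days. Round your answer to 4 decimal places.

0.0967

e^(−λ·5.96) = 0.18 ⇒ λ = −ln(0.18)/5.96 = 0.287718.
P(X > 8.118) = e^(−0.287718·8.118) = e^(−2.3357) ≈ 0.0967.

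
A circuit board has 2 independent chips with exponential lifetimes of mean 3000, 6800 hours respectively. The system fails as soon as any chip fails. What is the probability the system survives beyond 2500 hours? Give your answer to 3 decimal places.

0.301

The first failure time is exponential with rate Σλ_i = 1/3000 + 1/6800 = 0.000480392 per hour.
P(min > 2500) = e^(−0.000480392·2500) = e^(−1.201) ≈ 0.301.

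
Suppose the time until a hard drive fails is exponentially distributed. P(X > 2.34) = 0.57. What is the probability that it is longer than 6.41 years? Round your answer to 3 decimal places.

0.214

e^(−λ·2.34) = 0.57 ⇒ λ = −ln(0.57)/2.34 = 0.240222.
P(X > 6.41) = e^(−0.240222·6.41) = e^(−1.5398) ≈ 0.214.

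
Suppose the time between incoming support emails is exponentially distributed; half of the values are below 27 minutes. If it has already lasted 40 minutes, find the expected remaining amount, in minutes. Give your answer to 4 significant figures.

38.95

For an exponential, median = ln(2)/λ, so λ = ln 2 / 27 = 0.0256721 per minute.
By memorylessness, the remaining amount past any threshold is again Exp(λ) with mean 1/λ = 38.9528 minutes.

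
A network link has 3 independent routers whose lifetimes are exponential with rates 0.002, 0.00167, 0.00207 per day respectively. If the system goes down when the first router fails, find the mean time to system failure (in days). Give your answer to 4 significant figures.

174.2

The time to first failure is exponential with rate Σλ = 0.002 + 0.00167 + 0.00207 = 0.00574.
E[min] = 1/Σλ = 1/0.00574 = 174.216 days.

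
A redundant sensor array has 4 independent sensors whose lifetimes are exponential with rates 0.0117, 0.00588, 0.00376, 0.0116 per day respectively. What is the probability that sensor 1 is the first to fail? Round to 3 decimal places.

The time to first failure is exponential with rate Σλ = 0.0117 + 0.00588 + 0.00376 + 0.0116 = 0.03294.
P(sensor 1 first) = λ_1/Σλ = 0.0117/0.03294 ≈ 0.355.

0.355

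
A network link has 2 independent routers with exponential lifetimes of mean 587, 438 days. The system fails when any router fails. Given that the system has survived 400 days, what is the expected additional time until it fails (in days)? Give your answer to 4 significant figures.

250.8

First-failure rate Σλ = 1/587 + 1/438 = 0.00398668.
By memorylessness the expected residual is 1/Σλ = 250.835 days, regardless of the 400 already elapsed.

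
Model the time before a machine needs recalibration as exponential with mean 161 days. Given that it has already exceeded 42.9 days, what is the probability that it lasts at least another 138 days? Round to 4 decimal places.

The rate is λ = 1/161 = 0.00621118 per day.
P(X > s+t | X > s) = e^(−λ(s+t))/e^(−λs) = e^(−λt), independent of s = 42.9.
P(X > 138) = e^(−0.85714) ≈ 0.4244.

0.4244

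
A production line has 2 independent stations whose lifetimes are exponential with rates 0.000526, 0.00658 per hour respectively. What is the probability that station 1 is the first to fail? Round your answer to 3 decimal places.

The time to first failure is exponential with rate Σλ = 0.000526 + 0.00658 = 0.007106.
P(station 1 first) = λ_1/Σλ = 0.000526/0.007106 ≈ 0.074.

0.074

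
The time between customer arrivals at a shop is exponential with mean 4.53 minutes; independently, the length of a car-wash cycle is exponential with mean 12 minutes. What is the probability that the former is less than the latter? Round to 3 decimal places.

0.726

λ_1 = 1/4.53 = 0.220751, λ_2 = 1/12 = 0.0833333.
For independent exponentials, P(the former < the latter) = λ_1/(λ_1+λ_2) = 0.220751/0.304084 ≈ 0.726.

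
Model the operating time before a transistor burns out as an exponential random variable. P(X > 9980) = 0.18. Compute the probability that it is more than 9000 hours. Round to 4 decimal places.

e^(−λ·9980) = 0.18 ⇒ λ = −ln(0.18)/9980 = 0.000171823.
P(X > 9000) = e^(−0.000171823·9000) = e^(−1.5464) ≈ 0.2130.

0.2130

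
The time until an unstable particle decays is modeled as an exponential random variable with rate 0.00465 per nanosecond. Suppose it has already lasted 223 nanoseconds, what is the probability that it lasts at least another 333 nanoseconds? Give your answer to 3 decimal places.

P(X > s+t | X > s) = e^(−λ(s+t))/e^(−λs) = e^(−λt), independent of s = 223.
P(X > 333) = e^(−1.5484) ≈ 0.213.

0.213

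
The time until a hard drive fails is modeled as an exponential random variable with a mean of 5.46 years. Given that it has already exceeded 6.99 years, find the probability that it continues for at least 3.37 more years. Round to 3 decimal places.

0.539

The rate is λ = 1/5.46 = 0.18315 per year.
P(X > s+t | X > s) = e^(−λ(s+t))/e^(−λs) = e^(−λt), independent of s = 6.99.
P(X > 3.37) = e^(−0.61722) ≈ 0.539.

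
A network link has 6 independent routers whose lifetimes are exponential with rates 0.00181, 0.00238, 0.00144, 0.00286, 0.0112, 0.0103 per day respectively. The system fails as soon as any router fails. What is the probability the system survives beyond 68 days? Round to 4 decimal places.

0.1301

The time to first failure is exponential with rate Σλ = 0.00181 + 0.00238 + 0.00144 + 0.00286 + 0.0112 + 0.0103 = 0.02999.
P(min > 68) = e^(−0.02999·68) = e^(−2.0393) ≈ 0.1301.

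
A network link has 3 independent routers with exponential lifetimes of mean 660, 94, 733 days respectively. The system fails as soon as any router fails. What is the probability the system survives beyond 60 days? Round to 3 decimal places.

0.444

The first failure time is exponential with rate Σλ_i = 1/660 + 1/94 + 1/733 = 0.0135177 per day.
P(min > 60) = e^(−0.0135177·60) = e^(−0.81106) ≈ 0.444.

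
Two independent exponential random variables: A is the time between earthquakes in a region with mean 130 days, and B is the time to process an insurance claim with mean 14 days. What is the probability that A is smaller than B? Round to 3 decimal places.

λ_1 = 1/130 = 0.00769231, λ_2 = 1/14 = 0.0714286.
For independent exponentials, P(A < B) = λ_1/(λ_1+λ_2) = 0.00769231/0.0791209 ≈ 0.097.

0.097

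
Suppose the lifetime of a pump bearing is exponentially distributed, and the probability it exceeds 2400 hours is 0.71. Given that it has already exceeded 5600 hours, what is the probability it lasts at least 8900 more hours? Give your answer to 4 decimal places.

From e^(−λ·2400) = 0.71, λ = −ln(0.71)/2400 = 0.000142704.
Memoryless: P(X > 5600+8900 | X > 5600) = P(X > 8900) = e^(−0.000142704·8900) ≈ 0.2808.

0.2808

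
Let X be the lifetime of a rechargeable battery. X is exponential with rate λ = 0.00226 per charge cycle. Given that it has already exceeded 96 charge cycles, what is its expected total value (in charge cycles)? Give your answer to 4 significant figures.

538.5

By memorylessness, E[X | X > 96] = 96 + 1/λ = 96 + 442.478 = 538.478 charge cycles.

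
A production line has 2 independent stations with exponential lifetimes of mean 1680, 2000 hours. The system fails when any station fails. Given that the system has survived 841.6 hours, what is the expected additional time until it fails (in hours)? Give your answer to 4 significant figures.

913.0

First-failure rate Σλ = 1/1680 + 1/2000 = 0.00109524.
By memorylessness the expected residual is 1/Σλ = 913.043 hours, regardless of the 841.6 already elapsed.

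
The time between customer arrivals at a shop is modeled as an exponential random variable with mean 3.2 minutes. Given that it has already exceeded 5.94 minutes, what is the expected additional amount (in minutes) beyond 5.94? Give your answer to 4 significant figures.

The rate is λ = 1/3.2 = 0.3125 per minute.
By memorylessness, the remaining amount past any threshold is again Exp(λ) with mean 1/λ = 3.2 minutes.

3.200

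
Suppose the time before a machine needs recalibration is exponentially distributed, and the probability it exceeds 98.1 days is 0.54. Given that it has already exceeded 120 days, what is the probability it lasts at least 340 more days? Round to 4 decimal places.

0.1182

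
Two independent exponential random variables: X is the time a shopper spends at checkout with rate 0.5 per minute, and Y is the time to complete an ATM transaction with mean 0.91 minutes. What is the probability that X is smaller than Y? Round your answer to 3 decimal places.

0.313

λ_1 = 0.5, λ_2 = 1/0.91 = 1.0989.
For independent exponentials, P(X < Y) = λ_1/(λ_1+λ_2) = 0.5/1.5989 ≈ 0.313.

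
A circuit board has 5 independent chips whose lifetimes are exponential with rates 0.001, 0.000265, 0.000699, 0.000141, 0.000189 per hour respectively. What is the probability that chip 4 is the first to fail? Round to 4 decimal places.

The time to first failure is exponential with rate Σλ = 0.001 + 0.000265 + 0.000699 + 0.000141 + 0.000189 = 0.002294.
P(chip 4 first) = λ_4/Σλ = 0.000141/0.002294 ≈ 0.0615.

0.0615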